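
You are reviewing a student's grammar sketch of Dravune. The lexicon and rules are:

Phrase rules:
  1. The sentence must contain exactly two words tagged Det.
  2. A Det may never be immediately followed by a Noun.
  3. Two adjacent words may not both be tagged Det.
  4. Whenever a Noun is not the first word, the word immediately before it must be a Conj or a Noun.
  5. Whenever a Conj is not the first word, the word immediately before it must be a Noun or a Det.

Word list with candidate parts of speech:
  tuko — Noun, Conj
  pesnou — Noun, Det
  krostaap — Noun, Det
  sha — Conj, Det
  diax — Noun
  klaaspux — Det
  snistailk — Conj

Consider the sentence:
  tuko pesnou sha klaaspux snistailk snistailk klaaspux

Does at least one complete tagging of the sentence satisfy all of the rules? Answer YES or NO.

NO

Candidates per position — 1:tuko {Noun,Conj}; 2:pesnou {Noun,Det}; 3:sha {Conj,Det}; 4:klaaspux {Det}; 5:snistailk {Conj}; 6:snistailk {Conj}; 7:klaaspux {Det}.
Rule 5 cannot be satisfied by any choice of tags from the lexicon.
So there is no consistent tagging.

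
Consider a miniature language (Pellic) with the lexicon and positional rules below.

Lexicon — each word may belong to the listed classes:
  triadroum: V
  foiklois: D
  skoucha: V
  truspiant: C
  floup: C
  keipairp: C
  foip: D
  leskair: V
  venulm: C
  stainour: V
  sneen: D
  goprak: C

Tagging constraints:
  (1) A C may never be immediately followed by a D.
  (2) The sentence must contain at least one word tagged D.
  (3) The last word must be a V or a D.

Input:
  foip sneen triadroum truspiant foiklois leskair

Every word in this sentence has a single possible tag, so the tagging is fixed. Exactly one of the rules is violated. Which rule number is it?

1

Fixed tagging: D D V C D V.
Applying the rules: R1 fail, R2 pass, R3 pass.
Only rule 1 fails.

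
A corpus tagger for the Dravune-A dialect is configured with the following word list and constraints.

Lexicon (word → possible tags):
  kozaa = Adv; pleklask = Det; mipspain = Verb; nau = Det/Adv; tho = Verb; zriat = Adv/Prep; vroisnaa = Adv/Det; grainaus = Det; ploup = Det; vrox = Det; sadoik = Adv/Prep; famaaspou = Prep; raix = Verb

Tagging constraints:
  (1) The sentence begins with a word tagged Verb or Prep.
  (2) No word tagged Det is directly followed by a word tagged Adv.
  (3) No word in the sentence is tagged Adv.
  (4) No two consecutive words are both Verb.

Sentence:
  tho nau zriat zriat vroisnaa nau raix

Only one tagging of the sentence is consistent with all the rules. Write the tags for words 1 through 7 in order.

Verb Det Prep Prep Det Det Verb

Candidates per position — 1:tho {Verb}; 2:nau {Det,Adv}; 3:zriat {Adv,Prep}; 4:zriat {Adv,Prep}; 5:vroisnaa {Adv,Det}; 6:nau {Det,Adv}; 7:raix {Verb}.
Word 2 cannot be Adv — rule 3 would then fail for every completion. It is Det.
Word 3 cannot be Adv — rule 2 would then fail for every completion. It is Prep.
Word 4 cannot be Adv — rule 3 would then fail for every completion. It is Prep.
Word 5 cannot be Adv — rule 3 would then fail for every completion. It is Det.
Word 6 cannot be Adv — rule 2 would then fail for every completion. It is Det.
The unique satisfying tagging is: Verb Det Prep Prep Det Det Verb.
Verifying each rule — rule 1 satisfied; rule 2 satisfied; rule 3 satisfied; rule 4 satisfied.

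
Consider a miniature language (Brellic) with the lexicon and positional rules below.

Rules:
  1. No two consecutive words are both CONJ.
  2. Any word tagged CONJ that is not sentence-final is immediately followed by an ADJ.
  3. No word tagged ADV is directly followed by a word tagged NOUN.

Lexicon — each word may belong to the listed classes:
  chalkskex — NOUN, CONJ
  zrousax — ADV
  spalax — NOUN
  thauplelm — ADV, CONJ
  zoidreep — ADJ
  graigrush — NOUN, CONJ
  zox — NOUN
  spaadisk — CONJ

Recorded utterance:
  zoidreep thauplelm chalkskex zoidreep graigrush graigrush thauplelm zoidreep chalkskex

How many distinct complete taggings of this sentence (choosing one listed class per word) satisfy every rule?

Candidates per position — 1:zoidreep {ADJ}; 2:thauplelm {ADV,CONJ}; 3:chalkskex {NOUN,CONJ}; 4:zoidreep {ADJ}; 5:graigrush {NOUN,CONJ}; 6:graigrush {NOUN,CONJ}; 7:thauplelm {ADV,CONJ}; 8:zoidreep {ADJ}; 9:chalkskex {NOUN,CONJ}.
There are 64 candidate sequences in total.
The sequences that satisfy every rule: ADJ ADV CONJ ADJ NOUN NOUN ADV ADJ NOUN; ADJ ADV CONJ ADJ NOUN NOUN ADV ADJ CONJ; ADJ ADV CONJ ADJ NOUN NOUN CONJ ADJ NOUN; ADJ ADV CONJ ADJ NOUN NOUN CONJ ADJ CONJ.
Count = 4.

4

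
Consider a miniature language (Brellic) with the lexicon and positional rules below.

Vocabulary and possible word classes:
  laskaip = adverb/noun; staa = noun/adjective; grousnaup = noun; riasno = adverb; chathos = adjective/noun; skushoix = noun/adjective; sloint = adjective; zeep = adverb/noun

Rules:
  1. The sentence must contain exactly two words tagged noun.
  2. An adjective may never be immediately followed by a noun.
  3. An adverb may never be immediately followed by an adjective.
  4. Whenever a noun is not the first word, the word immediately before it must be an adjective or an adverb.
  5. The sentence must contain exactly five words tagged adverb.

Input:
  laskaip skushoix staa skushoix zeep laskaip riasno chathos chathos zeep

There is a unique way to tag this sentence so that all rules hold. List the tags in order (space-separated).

adverb noun adjective adjective adverb adverb adverb noun adjective adverb

Candidates per position — 1:laskaip {adverb,noun}; 2:skushoix {noun,adjective}; 3:staa {noun,adjective}; 4:skushoix {noun,adjective}; 5:zeep {adverb,noun}; 6:laskaip {adverb,noun}; 7:riasno {adverb}; 8:chathos {adjective,noun}; 9:chathos {adjective,noun}; 10:zeep {adverb,noun}.
At position 1, choosing noun makes rule 5 impossible to satisfy; hence adverb.
At position 2, choosing adjective makes rule 3 impossible to satisfy; hence noun.
At position 3, choosing noun makes rule 4 impossible to satisfy; hence adjective.
At position 4, choosing noun makes rule 2 impossible to satisfy; hence adjective.
At position 5, choosing noun makes rule 2 impossible to satisfy; hence adverb.
At position 6, choosing noun makes rule 5 impossible to satisfy; hence adverb.
At position 8, choosing adjective makes rule 3 impossible to satisfy; hence noun.
At position 9, choosing noun makes rule 1 impossible to satisfy; hence adjective.
At position 10, choosing noun makes rule 1 impossible to satisfy; hence adverb.
That leaves exactly one tagging: adverb noun adjective adjective adverb adverb adverb noun adjective adverb.
Verifying each rule — rule 1 ok; rule 2 ok; rule 3 ok; rule 4 ok; rule 5 ok.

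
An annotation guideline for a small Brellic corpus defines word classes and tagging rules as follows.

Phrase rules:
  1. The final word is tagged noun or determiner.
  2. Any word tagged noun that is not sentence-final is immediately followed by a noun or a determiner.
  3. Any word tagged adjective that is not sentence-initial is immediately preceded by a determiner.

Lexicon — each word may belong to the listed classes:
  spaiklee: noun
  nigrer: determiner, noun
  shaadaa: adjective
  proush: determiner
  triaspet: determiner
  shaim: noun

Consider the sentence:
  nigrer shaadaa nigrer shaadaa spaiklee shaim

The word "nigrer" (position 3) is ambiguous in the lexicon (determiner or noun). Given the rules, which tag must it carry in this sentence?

Candidates per position — 1:nigrer {determiner,noun}; 2:shaadaa {adjective}; 3:nigrer {determiner,noun}; 4:shaadaa {adjective}; 5:spaiklee {noun}; 6:shaim {noun}.
If word 1 were noun, no tagging could satisfy rule 2; so word 1 is determiner.
If word 3 were noun, no tagging could satisfy rule 2; so word 3 is determiner.
That leaves exactly one tagging: determiner adjective determiner adjective noun noun.
Check: rule 1 holds; rule 2 holds; rule 3 holds.

determiner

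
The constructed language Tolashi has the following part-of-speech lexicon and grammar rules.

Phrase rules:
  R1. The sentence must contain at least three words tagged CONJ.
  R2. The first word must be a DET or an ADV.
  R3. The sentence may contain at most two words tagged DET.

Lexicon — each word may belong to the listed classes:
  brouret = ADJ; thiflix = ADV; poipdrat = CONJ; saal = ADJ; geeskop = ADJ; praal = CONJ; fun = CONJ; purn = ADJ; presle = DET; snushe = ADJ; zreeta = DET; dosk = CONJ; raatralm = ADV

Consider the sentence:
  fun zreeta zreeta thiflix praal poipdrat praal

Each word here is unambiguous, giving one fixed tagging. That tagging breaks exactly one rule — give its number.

Fixed tagging: CONJ DET DET ADV CONJ CONJ CONJ.
Applying the rules: R1 ✓, R2 ✗, R3 ✓.
Only rule 2 fails.

2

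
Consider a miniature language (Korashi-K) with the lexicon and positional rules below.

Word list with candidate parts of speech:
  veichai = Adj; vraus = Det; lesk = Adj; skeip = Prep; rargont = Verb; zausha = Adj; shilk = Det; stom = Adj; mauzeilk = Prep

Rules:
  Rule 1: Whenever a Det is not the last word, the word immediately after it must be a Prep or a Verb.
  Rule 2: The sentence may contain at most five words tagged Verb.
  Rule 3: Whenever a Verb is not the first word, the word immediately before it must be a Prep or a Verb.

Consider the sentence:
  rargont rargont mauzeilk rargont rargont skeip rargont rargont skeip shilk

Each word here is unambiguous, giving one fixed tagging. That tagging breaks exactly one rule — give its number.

Fixed tagging: Verb Verb Prep Verb Verb Prep Verb Verb Prep Det.
Checking each rule: R1 pass, R2 fail, R3 pass.
Only rule 2 fails.

2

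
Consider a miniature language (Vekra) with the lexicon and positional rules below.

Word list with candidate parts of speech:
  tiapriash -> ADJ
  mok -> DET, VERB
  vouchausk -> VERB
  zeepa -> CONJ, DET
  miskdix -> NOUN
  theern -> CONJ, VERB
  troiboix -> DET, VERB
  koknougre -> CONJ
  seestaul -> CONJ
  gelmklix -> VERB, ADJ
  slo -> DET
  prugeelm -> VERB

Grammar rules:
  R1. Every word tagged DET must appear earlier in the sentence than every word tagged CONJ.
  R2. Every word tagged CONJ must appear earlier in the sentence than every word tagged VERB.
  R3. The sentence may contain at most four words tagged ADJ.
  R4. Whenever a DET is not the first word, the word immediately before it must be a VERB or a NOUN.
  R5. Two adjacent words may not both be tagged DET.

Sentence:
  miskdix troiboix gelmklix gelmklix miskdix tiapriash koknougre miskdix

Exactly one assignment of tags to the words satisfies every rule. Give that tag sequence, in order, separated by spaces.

NOUN DET ADJ ADJ NOUN ADJ CONJ NOUN

Candidates per position — 1:miskdix {NOUN}; 2:troiboix {DET,VERB}; 3:gelmklix {VERB,ADJ}; 4:gelmklix {VERB,ADJ}; 5:miskdix {NOUN}; 6:tiapriash {ADJ}; 7:koknougre {CONJ}; 8:miskdix {NOUN}.
If word 2 were VERB, no tagging could satisfy rule 2; so word 2 is DET.
If word 3 were VERB, no tagging could satisfy rule 2; so word 3 is ADJ.
If word 4 were VERB, no tagging could satisfy rule 2; so word 4 is ADJ.
The only consistent sequence is: NOUN DET ADJ ADJ NOUN ADJ CONJ NOUN.
Verifying each rule — rule 1 holds; rule 2 holds; rule 3 holds; rule 4 holds; rule 5 holds.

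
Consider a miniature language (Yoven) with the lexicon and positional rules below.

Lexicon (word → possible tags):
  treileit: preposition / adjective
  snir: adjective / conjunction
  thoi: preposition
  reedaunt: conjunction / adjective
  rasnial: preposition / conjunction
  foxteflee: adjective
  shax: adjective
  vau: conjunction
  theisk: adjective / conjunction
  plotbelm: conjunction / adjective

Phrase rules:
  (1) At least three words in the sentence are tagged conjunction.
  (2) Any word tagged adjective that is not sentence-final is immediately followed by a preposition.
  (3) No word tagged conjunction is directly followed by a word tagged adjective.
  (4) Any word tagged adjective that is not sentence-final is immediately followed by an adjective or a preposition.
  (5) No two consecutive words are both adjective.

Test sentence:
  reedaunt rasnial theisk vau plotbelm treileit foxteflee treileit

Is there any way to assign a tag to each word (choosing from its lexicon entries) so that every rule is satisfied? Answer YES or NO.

Candidates per position — 1:reedaunt {conjunction,adjective}; 2:rasnial {preposition,conjunction}; 3:theisk {adjective,conjunction}; 4:vau {conjunction}; 5:plotbelm {conjunction,adjective}; 6:treileit {preposition,adjective}; 7:foxteflee {adjective}; 8:treileit {preposition,adjective}.
One satisfying assignment: conjunction preposition conjunction conjunction conjunction preposition adjective preposition.
Rule-by-rule: rule 1 ok; rule 2 ok; rule 3 ok; rule 4 ok; rule 5 ok.

YES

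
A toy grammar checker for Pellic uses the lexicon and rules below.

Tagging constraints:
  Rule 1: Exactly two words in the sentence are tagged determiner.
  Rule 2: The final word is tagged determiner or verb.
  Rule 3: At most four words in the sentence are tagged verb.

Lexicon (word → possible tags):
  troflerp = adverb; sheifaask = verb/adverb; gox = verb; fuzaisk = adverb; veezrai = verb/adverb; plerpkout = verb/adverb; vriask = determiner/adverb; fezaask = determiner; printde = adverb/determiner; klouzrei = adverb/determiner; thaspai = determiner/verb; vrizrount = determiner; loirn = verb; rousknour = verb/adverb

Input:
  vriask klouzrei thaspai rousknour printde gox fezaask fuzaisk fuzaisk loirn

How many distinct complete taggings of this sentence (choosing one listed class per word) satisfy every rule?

Candidates per position — 1:vriask {determiner,adverb}; 2:klouzrei {adverb,determiner}; 3:thaspai {determiner,verb}; 4:rousknour {verb,adverb}; 5:printde {adverb,determiner}; 6:gox {verb}; 7:fezaask {determiner}; 8:fuzaisk {adverb}; 9:fuzaisk {adverb}; 10:loirn {verb}.
There are 32 candidate sequences in total.
Checking each against the rules leaves 8 sequences.
Count = 8.

8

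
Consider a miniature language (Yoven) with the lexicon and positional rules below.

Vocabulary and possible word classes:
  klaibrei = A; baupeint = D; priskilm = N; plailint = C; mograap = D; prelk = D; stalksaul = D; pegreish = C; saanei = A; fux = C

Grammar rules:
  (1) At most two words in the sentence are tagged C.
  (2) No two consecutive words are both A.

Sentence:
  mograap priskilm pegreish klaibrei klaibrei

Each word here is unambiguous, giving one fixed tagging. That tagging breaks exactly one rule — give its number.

Fixed tagging: D N C A A.
Applying the rules: R1 holds, R2 violated.
Only rule 2 fails.

2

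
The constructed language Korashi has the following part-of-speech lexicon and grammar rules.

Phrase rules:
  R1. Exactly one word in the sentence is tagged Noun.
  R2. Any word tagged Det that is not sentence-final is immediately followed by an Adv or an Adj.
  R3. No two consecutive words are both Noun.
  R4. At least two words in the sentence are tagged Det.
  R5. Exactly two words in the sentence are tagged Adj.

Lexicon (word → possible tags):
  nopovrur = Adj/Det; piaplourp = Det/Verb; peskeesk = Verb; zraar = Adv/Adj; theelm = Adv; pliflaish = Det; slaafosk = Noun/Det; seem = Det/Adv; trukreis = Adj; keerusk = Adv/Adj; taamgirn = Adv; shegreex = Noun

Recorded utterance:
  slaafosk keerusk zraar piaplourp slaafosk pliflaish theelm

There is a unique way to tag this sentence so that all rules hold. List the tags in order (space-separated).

Candidates per position — 1:slaafosk {Noun,Det}; 2:keerusk {Adv,Adj}; 3:zraar {Adv,Adj}; 4:piaplourp {Det,Verb}; 5:slaafosk {Noun,Det}; 6:pliflaish {Det}; 7:theelm {Adv}.
Position 2: Adv is ruled out by rule 5; that leaves Adj.
Position 3: Adv is ruled out by rule 5; that leaves Adj.
Position 4: Det is ruled out by rule 2; that leaves Verb.
Position 5: Det is ruled out by rule 2; that leaves Noun.
Position 1: Noun is ruled out by rule 1; that leaves Det.
The unique satisfying tagging is: Det Adj Adj Verb Noun Det Adv.
Checking: rule 1 satisfied; rule 2 satisfied; rule 3 satisfied; rule 4 satisfied; rule 5 satisfied.

Det Adj Adj Verb Noun Det Adv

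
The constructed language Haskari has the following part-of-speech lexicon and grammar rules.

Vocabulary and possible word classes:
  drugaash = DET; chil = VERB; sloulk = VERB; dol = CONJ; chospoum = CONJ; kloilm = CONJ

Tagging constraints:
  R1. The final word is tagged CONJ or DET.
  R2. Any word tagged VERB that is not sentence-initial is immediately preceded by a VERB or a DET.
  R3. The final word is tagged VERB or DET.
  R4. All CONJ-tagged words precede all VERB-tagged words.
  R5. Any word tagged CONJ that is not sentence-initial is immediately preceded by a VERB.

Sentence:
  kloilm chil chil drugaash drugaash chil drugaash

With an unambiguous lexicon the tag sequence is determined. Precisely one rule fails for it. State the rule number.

Fixed tagging: CONJ VERB VERB DET DET VERB DET.
Applying the rules: R1 ✓, R2 ✗, R3 ✓, R4 ✓, R5 ✓.
Only rule 2 fails.

2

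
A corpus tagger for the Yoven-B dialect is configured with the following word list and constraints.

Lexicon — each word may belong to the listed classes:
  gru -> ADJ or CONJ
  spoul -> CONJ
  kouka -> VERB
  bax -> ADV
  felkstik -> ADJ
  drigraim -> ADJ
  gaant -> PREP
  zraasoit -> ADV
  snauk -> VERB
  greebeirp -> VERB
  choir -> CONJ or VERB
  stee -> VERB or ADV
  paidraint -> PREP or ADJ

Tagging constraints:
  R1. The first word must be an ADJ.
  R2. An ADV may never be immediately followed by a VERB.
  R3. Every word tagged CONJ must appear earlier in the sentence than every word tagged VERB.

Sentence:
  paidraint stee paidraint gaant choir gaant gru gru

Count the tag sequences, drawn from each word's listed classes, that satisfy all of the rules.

Candidates per position — 1:paidraint {PREP,ADJ}; 2:stee {VERB,ADV}; 3:paidraint {PREP,ADJ}; 4:gaant {PREP}; 5:choir {CONJ,VERB}; 6:gaant {PREP}; 7:gru {ADJ,CONJ}; 8:gru {ADJ,CONJ}.
There are 64 candidate sequences in total.
Checking each against the rules leaves 12 sequences.
Count = 12.

12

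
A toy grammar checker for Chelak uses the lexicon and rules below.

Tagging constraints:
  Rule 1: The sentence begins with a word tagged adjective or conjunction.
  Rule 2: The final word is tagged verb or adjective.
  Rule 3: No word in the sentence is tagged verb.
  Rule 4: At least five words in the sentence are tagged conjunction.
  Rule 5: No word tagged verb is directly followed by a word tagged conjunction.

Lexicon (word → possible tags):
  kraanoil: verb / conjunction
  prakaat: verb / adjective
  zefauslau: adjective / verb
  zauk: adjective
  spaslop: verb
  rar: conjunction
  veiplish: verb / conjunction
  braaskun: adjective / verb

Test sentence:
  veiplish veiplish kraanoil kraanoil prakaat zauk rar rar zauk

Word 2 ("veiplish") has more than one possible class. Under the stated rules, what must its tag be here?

Candidates per position — 1:veiplish {verb,conjunction}; 2:veiplish {verb,conjunction}; 3:kraanoil {verb,conjunction}; 4:kraanoil {verb,conjunction}; 5:prakaat {verb,adjective}; 6:zauk {adjective}; 7:rar {conjunction}; 8:rar {conjunction}; 9:zauk {adjective}.
Word 1 cannot be verb — rule 1 would then fail for every completion. It is conjunction.
Word 2 cannot be verb — rule 3 would then fail for every completion. It is conjunction.
Word 3 cannot be verb — rule 3 would then fail for every completion. It is conjunction.
Word 4 cannot be verb — rule 3 would then fail for every completion. It is conjunction.
Word 5 cannot be verb — rule 3 would then fail for every completion. It is adjective.
That leaves exactly one tagging: conjunction conjunction conjunction conjunction adjective adjective conjunction conjunction adjective.
Checking: rule 1 holds; rule 2 holds; rule 3 holds; rule 4 holds; rule 5 holds.

conjunction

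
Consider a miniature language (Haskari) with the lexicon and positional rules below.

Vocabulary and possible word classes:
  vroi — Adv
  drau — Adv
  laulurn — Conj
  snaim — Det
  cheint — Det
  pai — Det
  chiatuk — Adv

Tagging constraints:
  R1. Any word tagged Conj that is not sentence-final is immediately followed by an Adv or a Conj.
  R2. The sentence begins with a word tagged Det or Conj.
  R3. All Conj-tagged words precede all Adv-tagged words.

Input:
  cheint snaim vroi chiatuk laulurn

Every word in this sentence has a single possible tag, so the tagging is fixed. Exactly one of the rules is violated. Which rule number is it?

3

Fixed tagging: Det Det Adv Adv Conj.
Applying the rules: R1 ok, R2 ok, R3 fails.
Only rule 3 fails.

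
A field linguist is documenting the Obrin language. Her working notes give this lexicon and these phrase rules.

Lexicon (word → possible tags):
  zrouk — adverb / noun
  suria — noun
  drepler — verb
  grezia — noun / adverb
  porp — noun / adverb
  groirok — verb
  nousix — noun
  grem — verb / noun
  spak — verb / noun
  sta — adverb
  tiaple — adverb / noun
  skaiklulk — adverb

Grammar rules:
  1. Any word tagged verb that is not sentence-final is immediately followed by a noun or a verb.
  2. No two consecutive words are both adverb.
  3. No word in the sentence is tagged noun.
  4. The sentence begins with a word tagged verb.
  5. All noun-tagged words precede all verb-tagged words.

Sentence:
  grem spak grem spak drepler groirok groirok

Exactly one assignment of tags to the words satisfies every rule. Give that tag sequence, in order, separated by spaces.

Candidates per position — 1:grem {verb,noun}; 2:spak {verb,noun}; 3:grem {verb,noun}; 4:spak {verb,noun}; 5:drepler {verb}; 6:groirok {verb}; 7:groirok {verb}.
Word 1 cannot be noun — rule 3 would then fail for every completion. It is verb.
Word 2 cannot be noun — rule 3 would then fail for every completion. It is verb.
Word 3 cannot be noun — rule 3 would then fail for every completion. It is verb.
Word 4 cannot be noun — rule 3 would then fail for every completion. It is verb.
The only consistent sequence is: verb verb verb verb verb verb verb.
Verifying each rule — rule 1 ✓; rule 2 ✓; rule 3 ✓; rule 4 ✓; rule 5 ✓.

verb verb verb verb verb verb verb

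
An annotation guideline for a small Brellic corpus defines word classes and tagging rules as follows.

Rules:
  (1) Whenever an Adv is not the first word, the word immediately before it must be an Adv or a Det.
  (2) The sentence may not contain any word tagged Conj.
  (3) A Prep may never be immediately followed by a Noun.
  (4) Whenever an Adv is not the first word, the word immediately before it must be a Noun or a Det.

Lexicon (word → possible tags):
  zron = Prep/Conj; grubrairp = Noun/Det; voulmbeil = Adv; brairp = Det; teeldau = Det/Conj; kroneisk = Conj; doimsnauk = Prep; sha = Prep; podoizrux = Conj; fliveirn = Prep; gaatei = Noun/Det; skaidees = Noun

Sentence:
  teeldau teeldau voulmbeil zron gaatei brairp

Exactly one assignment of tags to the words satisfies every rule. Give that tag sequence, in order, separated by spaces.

Det Det Adv Prep Det Det

Candidates per position — 1:teeldau {Det,Conj}; 2:teeldau {Det,Conj}; 3:voulmbeil {Adv}; 4:zron {Prep,Conj}; 5:gaatei {Noun,Det}; 6:brairp {Det}.
Word 1 cannot be Conj — rule 2 would then fail for every completion. It is Det.
Word 2 cannot be Conj — rule 1 would then fail for every completion. It is Det.
Word 4 cannot be Conj — rule 2 would then fail for every completion. It is Prep.
Word 5 cannot be Noun — rule 3 would then fail for every completion. It is Det.
So the tagging must be: Det Det Adv Prep Det Det.
Rule-by-rule: rule 1 satisfied; rule 2 satisfied; rule 3 satisfied; rule 4 satisfied.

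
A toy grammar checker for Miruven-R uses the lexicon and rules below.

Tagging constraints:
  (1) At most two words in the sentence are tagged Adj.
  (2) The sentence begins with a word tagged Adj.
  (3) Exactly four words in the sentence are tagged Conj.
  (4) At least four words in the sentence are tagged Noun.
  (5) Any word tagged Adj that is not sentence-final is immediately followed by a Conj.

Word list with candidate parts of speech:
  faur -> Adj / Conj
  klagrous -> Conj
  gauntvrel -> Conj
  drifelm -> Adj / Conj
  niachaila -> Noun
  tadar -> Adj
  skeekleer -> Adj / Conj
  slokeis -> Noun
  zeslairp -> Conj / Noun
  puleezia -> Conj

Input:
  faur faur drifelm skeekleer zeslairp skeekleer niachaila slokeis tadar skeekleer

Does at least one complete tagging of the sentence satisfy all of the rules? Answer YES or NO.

Candidates per position — 1:faur {Adj,Conj}; 2:faur {Adj,Conj}; 3:drifelm {Adj,Conj}; 4:skeekleer {Adj,Conj}; 5:zeslairp {Conj,Noun}; 6:skeekleer {Adj,Conj}; 7:niachaila {Noun}; 8:slokeis {Noun}; 9:tadar {Adj}; 10:skeekleer {Adj,Conj}.
Rule 4 cannot be satisfied by any choice of tags from the lexicon.
So there is no consistent tagging.

NO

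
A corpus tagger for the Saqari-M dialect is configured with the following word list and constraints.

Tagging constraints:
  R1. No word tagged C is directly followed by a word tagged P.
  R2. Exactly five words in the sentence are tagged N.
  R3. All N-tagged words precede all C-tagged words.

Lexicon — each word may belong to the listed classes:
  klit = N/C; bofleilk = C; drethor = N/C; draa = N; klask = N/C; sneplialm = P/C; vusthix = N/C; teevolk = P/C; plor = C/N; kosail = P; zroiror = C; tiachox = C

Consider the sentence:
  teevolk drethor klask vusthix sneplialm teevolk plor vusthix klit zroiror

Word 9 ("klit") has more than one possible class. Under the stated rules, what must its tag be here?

C

Candidates per position — 1:teevolk {P,C}; 2:drethor {N,C}; 3:klask {N,C}; 4:vusthix {N,C}; 5:sneplialm {P,C}; 6:teevolk {P,C}; 7:plor {C,N}; 8:vusthix {N,C}; 9:klit {N,C}; 10:zroiror {C}.
Position 9: the remaining choice is settled jointly with positions 1, 2, 3, 4, 5, 6, 7, 8 — only C at position 9 is part of a tagging that satisfies every rule.
The unique satisfying tagging is: P N N N P P N N C C.
Rule-by-rule: rule 1 ✓; rule 2 ✓; rule 3 ✓.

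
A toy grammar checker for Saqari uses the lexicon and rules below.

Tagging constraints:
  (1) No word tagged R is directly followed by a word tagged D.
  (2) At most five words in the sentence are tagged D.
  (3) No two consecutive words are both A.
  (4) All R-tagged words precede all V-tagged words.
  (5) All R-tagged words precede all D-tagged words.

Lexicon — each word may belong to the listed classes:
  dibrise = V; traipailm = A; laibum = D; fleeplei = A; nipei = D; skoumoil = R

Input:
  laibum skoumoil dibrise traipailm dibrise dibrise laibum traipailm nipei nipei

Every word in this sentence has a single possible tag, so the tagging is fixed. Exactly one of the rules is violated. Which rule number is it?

Fixed tagging: D R V A V V D A D D.
Applying the rules: R1 pass, R2 pass, R3 pass, R4 pass, R5 fail.
Only rule 5 fails.

5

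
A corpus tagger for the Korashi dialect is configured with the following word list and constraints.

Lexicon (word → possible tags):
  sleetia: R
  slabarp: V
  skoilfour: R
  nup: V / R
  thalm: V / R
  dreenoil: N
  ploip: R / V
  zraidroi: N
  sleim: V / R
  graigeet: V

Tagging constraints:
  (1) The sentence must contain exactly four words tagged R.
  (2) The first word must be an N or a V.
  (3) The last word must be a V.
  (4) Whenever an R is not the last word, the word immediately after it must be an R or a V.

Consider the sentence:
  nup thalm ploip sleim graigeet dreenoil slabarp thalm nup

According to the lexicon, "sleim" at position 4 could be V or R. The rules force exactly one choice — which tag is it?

Candidates per position — 1:nup {V,R}; 2:thalm {V,R}; 3:ploip {R,V}; 4:sleim {V,R}; 5:graigeet {V}; 6:dreenoil {N}; 7:slabarp {V}; 8:thalm {V,R}; 9:nup {V,R}.
Position 1: tagging it R would leave rule 2 unsatisfiable, so it must be V.
Position 9: tagging it R would leave rule 3 unsatisfiable, so it must be V.
Position 2: tagging it V would leave rule 1 unsatisfiable, so it must be R.
Position 3: tagging it V would leave rule 1 unsatisfiable, so it must be R.
Position 4: tagging it V would leave rule 1 unsatisfiable, so it must be R.
Position 8: tagging it V would leave rule 1 unsatisfiable, so it must be R.
That leaves exactly one tagging: V R R R V N V R V.
Checking: rule 1 satisfied; rule 2 satisfied; rule 3 satisfied; rule 4 satisfied.

R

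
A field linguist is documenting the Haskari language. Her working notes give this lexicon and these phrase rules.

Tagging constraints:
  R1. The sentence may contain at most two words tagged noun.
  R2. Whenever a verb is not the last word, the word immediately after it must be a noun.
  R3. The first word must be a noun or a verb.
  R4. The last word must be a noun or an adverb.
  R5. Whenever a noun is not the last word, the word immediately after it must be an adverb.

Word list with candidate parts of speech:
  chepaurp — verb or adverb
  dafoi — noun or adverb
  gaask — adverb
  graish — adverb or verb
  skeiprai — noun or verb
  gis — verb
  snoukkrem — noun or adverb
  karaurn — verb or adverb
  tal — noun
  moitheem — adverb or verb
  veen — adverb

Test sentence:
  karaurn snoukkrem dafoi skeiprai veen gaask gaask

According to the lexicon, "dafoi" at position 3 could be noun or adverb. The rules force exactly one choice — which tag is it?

Candidates per position — 1:karaurn {verb,adverb}; 2:snoukkrem {noun,adverb}; 3:dafoi {noun,adverb}; 4:skeiprai {noun,verb}; 5:veen {adverb}; 6:gaask {adverb}; 7:gaask {adverb}.
Position 1: adverb is ruled out by rule 3; that leaves verb.
Position 2: adverb is ruled out by rule 2; that leaves noun.
Position 3: noun is ruled out by rule 5; that leaves adverb.
Position 4: verb is ruled out by rule 2; that leaves noun.
The unique satisfying tagging is: verb noun adverb noun adverb adverb adverb.
Verifying each rule — rule 1 ✓; rule 2 ✓; rule 3 ✓; rule 4 ✓; rule 5 ✓.

adverb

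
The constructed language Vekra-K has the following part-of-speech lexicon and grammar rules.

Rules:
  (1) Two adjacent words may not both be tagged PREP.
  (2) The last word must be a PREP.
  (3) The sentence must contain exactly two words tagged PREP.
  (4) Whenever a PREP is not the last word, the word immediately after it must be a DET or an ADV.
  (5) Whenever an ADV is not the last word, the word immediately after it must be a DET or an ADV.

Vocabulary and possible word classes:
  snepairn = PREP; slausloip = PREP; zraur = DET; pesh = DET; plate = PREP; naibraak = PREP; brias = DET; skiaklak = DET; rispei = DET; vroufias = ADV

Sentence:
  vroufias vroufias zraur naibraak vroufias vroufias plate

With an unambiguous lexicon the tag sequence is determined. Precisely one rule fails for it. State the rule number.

Fixed tagging: ADV ADV DET PREP ADV ADV PREP.
Checking each rule: R1 holds, R2 holds, R3 holds, R4 holds, R5 violated.
Only rule 5 fails.

5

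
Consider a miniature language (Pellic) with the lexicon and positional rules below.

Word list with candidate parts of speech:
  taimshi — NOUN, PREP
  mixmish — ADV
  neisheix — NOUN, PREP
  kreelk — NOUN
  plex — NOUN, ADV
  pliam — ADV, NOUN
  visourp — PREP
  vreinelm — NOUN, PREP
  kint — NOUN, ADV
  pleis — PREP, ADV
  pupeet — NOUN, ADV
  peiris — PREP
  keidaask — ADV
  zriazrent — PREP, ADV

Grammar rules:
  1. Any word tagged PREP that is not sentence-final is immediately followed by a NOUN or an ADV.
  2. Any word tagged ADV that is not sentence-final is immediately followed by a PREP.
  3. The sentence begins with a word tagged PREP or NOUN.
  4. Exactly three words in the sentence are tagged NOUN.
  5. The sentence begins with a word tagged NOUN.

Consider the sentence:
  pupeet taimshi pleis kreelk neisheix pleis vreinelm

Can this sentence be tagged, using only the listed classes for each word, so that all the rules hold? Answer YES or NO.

YES

Candidates per position — 1:pupeet {NOUN,ADV}; 2:taimshi {NOUN,PREP}; 3:pleis {PREP,ADV}; 4:kreelk {NOUN}; 5:neisheix {NOUN,PREP}; 6:pleis {PREP,ADV}; 7:vreinelm {NOUN,PREP}.
One satisfying assignment: NOUN NOUN PREP NOUN PREP ADV PREP.
Verifying each rule — rule 1 satisfied; rule 2 satisfied; rule 3 satisfied; rule 4 satisfied; rule 5 satisfied.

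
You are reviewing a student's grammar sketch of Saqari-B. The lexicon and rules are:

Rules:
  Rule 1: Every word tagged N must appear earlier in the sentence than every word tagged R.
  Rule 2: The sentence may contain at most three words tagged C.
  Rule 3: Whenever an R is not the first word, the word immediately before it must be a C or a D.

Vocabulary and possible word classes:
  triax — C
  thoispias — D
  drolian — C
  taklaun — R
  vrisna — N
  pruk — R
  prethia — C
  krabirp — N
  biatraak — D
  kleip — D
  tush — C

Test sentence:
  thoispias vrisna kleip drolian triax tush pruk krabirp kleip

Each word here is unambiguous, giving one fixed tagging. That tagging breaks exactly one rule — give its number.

Fixed tagging: D N D C C C R N D.
Rule check: R1 fails, R2 ok, R3 ok.
Only rule 1 fails.

1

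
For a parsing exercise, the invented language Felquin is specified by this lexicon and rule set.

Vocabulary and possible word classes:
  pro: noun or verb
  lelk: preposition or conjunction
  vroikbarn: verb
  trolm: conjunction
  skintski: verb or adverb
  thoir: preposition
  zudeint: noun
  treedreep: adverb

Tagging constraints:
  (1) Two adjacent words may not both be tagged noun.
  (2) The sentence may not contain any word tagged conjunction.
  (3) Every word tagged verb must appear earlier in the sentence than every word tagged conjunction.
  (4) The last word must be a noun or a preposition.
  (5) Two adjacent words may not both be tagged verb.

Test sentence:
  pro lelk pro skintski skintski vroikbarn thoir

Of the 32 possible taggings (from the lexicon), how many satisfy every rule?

6

Candidates per position — 1:pro {noun,verb}; 2:lelk {preposition,conjunction}; 3:pro {noun,verb}; 4:skintski {verb,adverb}; 5:skintski {verb,adverb}; 6:vroikbarn {verb}; 7:thoir {preposition}.
There are 32 candidate sequences in total.
Checking each against the rules leaves 6 sequences.
Count = 6.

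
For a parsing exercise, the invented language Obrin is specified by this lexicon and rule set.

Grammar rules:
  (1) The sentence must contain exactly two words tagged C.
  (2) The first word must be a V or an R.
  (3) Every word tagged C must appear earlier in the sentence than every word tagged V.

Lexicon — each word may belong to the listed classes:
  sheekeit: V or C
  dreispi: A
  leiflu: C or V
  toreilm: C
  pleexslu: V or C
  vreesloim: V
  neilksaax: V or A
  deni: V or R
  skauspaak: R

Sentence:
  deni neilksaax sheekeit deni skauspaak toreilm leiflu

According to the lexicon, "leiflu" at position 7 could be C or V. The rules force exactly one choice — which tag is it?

Candidates per position — 1:deni {V,R}; 2:neilksaax {V,A}; 3:sheekeit {V,C}; 4:deni {V,R}; 5:skauspaak {R}; 6:toreilm {C}; 7:leiflu {C,V}.
Position 1: V is ruled out by rule 3; that leaves R.
Position 2: V is ruled out by rule 3; that leaves A.
Position 3: V is ruled out by rule 3; that leaves C.
Position 4: V is ruled out by rule 3; that leaves R.
Position 7: C is ruled out by rule 1; that leaves V.
That leaves exactly one tagging: R A C R R C V.
Check: rule 1 satisfied; rule 2 satisfied; rule 3 satisfied.

V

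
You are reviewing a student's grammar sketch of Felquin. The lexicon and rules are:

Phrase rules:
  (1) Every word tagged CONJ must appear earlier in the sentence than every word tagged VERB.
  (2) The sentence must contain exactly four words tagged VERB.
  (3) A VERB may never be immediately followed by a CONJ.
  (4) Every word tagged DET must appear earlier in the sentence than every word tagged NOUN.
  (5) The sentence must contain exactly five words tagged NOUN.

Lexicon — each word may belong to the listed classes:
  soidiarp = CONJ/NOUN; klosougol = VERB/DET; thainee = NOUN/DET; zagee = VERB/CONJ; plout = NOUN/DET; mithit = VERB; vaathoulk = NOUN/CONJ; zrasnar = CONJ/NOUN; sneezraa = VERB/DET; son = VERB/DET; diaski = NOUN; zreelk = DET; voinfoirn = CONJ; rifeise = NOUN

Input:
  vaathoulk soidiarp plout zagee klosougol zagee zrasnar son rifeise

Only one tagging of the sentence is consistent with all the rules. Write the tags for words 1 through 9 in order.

Candidates per position — 1:vaathoulk {NOUN,CONJ}; 2:soidiarp {CONJ,NOUN}; 3:plout {NOUN,DET}; 4:zagee {VERB,CONJ}; 5:klosougol {VERB,DET}; 6:zagee {VERB,CONJ}; 7:zrasnar {CONJ,NOUN}; 8:son {VERB,DET}; 9:rifeise {NOUN}.
Position 1: tagging it CONJ would leave rule 5 unsatisfiable, so it must be NOUN.
Position 2: tagging it CONJ would leave rule 5 unsatisfiable, so it must be NOUN.
Position 3: tagging it DET would leave rule 4 unsatisfiable, so it must be NOUN.
Position 4: tagging it CONJ would leave rule 2 unsatisfiable, so it must be VERB.
Position 5: tagging it DET would leave rule 2 unsatisfiable, so it must be VERB.
Position 6: tagging it CONJ would leave rule 1 unsatisfiable, so it must be VERB.
Position 7: tagging it CONJ would leave rule 1 unsatisfiable, so it must be NOUN.
Position 8: tagging it DET would leave rule 2 unsatisfiable, so it must be VERB.
So the tagging must be: NOUN NOUN NOUN VERB VERB VERB NOUN VERB NOUN.
Check: rule 1 holds; rule 2 holds; rule 3 holds; rule 4 holds; rule 5 holds.

NOUN NOUN NOUN VERB VERB VERB NOUN VERB NOUN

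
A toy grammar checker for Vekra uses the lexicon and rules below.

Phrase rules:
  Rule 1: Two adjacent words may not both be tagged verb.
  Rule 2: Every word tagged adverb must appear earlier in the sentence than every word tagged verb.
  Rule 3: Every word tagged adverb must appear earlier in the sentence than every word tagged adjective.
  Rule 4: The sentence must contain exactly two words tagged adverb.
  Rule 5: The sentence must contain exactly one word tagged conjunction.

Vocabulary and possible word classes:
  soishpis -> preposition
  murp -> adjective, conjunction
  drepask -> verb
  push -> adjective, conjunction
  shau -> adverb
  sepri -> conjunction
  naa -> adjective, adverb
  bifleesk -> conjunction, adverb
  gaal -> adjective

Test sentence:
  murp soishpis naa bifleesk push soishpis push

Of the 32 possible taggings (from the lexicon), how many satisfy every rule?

1

Candidates per position — 1:murp {adjective,conjunction}; 2:soishpis {preposition}; 3:naa {adjective,adverb}; 4:bifleesk {conjunction,adverb}; 5:push {adjective,conjunction}; 6:soishpis {preposition}; 7:push {adjective,conjunction}.
There are 32 candidate sequences in total.
The sequences that satisfy every rule: conjunction preposition adverb adverb adjective preposition adjective.
Count = 1.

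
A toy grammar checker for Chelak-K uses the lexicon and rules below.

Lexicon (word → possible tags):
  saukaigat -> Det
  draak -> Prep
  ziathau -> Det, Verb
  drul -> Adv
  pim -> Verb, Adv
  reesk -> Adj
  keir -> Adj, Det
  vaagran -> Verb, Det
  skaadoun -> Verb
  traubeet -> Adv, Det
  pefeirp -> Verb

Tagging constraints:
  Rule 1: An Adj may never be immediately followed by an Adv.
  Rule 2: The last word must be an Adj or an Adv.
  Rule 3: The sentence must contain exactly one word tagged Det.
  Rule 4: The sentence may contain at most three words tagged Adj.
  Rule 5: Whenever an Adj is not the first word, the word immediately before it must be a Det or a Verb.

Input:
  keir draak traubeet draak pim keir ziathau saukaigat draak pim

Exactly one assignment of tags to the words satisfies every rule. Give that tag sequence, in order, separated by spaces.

Adj Prep Adv Prep Verb Adj Verb Det Prep Adv

Candidates per position — 1:keir {Adj,Det}; 2:draak {Prep}; 3:traubeet {Adv,Det}; 4:draak {Prep}; 5:pim {Verb,Adv}; 6:keir {Adj,Det}; 7:ziathau {Det,Verb}; 8:saukaigat {Det}; 9:draak {Prep}; 10:pim {Verb,Adv}.
At position 1, choosing Det makes rule 3 impossible to satisfy; hence Adj.
At position 3, choosing Det makes rule 3 impossible to satisfy; hence Adv.
At position 6, choosing Det makes rule 3 impossible to satisfy; hence Adj.
At position 7, choosing Det makes rule 3 impossible to satisfy; hence Verb.
At position 10, choosing Verb makes rule 2 impossible to satisfy; hence Adv.
At position 5, choosing Adv makes rule 5 impossible to satisfy; hence Verb.
The only consistent sequence is: Adj Prep Adv Prep Verb Adj Verb Det Prep Adv.
Check: rule 1 satisfied; rule 2 satisfied; rule 3 satisfied; rule 4 satisfied; rule 5 satisfied.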